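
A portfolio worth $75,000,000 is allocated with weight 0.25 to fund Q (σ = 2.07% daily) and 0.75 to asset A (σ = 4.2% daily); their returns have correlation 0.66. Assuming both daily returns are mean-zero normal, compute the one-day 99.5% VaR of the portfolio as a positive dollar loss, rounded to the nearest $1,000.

$6,787,000

σ_p² = 0.25²·2.07² + 0.75²·4.2² + 2·0.66·0.25·0.75·2.07·4.2 = 12.3421 (%²).
σ_p = √12.3421 = 3.513%.
At 99.5%, z = 2.576.
VaR = 2.576 × 3.513% = 9.049%; on $75,000,000 that is $6,786,750.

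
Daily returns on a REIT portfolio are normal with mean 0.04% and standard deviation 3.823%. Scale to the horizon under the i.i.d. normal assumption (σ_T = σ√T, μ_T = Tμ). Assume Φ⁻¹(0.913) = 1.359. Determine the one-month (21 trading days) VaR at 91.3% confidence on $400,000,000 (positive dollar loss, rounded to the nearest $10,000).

σ_{21d} = 3.823% × √21 = 17.519%; μ_{21d} = 21 × 0.04% = 0.840%.
VaR = −(0.840%) + 1.359 × 17.519% = 22.968%.
On $400,000,000: 0.22968 × $400,000,000 = $91,872,000.

$91,870,000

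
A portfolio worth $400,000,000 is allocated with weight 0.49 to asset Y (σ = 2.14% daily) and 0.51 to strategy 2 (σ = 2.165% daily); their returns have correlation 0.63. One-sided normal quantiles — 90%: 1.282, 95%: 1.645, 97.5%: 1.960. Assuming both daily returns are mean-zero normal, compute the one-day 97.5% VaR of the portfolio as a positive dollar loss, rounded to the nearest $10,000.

σ_p² = 0.49²·2.14² + 0.51²·2.165² + 2·0.63·0.49·0.51·2.14·2.165 = 3.7776 (%²).
σ_p = √3.7776 = 1.944%.
VaR = 1.960 × 1.944% = 3.810%; on $400,000,000 that is $15,240,000.

$15,240,000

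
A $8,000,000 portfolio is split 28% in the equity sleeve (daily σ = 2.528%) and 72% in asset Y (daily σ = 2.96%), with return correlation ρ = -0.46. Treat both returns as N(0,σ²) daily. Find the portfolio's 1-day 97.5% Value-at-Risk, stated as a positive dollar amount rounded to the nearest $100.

$299,800

σ_p² = 0.28²·2.528² + 0.72²·2.96² + 2·-0.46·0.28·0.72·2.528·2.96 = 3.6552 (%²).
σ_p = √3.6552 = 1.912%.
At 97.5%, z = 1.960.
VaR = 1.960 × 1.912% = 3.748%; on $8,000,000 that is $299,840.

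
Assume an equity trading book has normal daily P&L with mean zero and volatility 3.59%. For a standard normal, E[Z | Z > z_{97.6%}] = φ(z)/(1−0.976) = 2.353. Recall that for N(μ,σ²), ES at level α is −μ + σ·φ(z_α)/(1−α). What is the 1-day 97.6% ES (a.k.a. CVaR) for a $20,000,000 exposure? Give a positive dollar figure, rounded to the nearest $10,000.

$1,690,000

ES = 3.59% × 2.353 = 8.447%.
On $20,000,000: 0.08447 × $20,000,000 = $1,689,400.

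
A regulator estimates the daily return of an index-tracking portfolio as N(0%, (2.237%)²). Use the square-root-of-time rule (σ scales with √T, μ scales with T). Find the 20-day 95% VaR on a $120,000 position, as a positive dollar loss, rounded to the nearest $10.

At 95%, z = 1.645.
σ_{20d} = 2.237% × √20 = 10.004%.
VaR = 1.645 × 10.004% = 16.457%.
On $120,000: 0.16457 × $120,000 = $19,748.

$19,750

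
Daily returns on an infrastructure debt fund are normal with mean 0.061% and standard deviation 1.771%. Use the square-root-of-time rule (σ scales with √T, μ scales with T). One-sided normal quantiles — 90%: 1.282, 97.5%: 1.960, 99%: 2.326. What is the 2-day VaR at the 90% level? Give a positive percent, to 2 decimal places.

3.09%

σ_{2d} = 1.771% × √2 = 2.505%; μ_{2d} = 2 × 0.061% = 0.122%.
VaR = −(0.122%) + 1.282 × 2.505% = 3.089%.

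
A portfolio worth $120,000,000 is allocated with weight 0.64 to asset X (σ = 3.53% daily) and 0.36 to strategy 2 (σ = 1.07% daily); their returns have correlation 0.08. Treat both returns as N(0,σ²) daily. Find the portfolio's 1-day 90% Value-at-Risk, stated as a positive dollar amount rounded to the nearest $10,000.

$3,570,000

σ_p² = 0.64²·3.53² + 0.36²·1.07² + 2·0.08·0.64·0.36·3.53·1.07 = 5.3916 (%²).
σ_p = √5.3916 = 2.322%.
At 90%, z = 1.282.
VaR = 1.282 × 2.322% = 2.977%; on $120,000,000 that is $3,572,400.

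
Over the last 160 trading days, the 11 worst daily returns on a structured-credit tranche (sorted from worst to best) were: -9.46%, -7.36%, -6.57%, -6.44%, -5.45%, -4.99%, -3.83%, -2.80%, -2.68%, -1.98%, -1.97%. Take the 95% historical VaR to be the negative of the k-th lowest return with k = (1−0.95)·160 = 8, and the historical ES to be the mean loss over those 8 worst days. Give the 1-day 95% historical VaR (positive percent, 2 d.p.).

k = 8; the 8th lowest return is -2.80%, so VaR = 2.80%.

2.80%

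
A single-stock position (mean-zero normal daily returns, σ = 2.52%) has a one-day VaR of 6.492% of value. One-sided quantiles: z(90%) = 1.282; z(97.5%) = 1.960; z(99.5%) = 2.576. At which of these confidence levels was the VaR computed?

99.5%

Implied z = VaR/σ = 6.492 / 2.52 = 2.576.
This matches z(99.5%) = 2.576.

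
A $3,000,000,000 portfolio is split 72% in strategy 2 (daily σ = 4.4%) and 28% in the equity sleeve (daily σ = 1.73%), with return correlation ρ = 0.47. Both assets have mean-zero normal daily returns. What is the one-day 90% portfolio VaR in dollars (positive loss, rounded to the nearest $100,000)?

$131,600,000

σ_p² = 0.72²·4.4² + 0.28²·1.73² + 2·0.47·0.72·0.28·4.4·1.73 = 11.7134 (%²).
σ_p = √11.7134 = 3.422%.
At 90%, z = 1.282.
VaR = 1.282 × 3.422% = 4.387%; on $3,000,000,000 that is $131,610,000.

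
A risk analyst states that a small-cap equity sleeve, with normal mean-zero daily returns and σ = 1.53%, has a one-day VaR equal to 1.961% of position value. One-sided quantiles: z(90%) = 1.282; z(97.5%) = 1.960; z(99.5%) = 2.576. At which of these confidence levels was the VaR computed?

90%

Implied z = VaR/σ = 1.961 / 1.53 = 1.282.
This matches z(90%) = 1.282.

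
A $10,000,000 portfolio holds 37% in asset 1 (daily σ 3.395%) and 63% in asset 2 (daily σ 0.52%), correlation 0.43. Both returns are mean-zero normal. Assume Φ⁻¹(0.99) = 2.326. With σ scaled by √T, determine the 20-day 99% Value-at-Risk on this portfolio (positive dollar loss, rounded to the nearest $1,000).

$1,485,000

σ_p = √(0.37²·3.395² + 0.63²·0.52² + 2·0.43·0.37·0.63·3.395·0.52) = 1.428%.
σ_{20d} = 1.428% × √20 = 6.386%.
VaR = 2.326 × 6.386% = 14.854%; on $10,000,000 that is $1,485,400.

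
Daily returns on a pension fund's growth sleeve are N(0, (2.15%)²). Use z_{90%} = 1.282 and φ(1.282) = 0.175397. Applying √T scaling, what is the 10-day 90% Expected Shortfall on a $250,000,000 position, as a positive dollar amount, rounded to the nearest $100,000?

$29,800,000

σ_{10d} = 2.15% × √10 = 6.799%.
ES multiplier = φ(z)/(1−α) = 0.175397/0.1 = 1.754.
ES = 6.799% × 1.754 = 11.925%; on $250,000,000: $29,812,500.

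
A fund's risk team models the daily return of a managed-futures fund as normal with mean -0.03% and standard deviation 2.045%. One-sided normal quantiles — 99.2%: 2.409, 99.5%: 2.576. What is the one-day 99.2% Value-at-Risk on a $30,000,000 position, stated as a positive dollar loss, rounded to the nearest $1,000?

$1,487,000

VaR = −μ + z·σ = −(-0.03%) + 2.409 × 2.045% = 4.956%.
On $30,000,000: 0.04956 × $30,000,000 = $1,486,800.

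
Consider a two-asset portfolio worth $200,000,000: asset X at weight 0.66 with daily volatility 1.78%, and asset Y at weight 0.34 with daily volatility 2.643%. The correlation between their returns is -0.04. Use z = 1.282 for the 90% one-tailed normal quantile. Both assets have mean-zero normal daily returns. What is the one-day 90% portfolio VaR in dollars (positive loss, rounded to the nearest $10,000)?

σ_p² = 0.66²·1.78² + 0.34²·2.643² + 2·-0.04·0.66·0.34·1.78·2.643 = 2.1032 (%²).
σ_p = √2.1032 = 1.450%.
VaR = 1.282 × 1.450% = 1.859%; on $200,000,000 that is $3,718,000.

$3,720,000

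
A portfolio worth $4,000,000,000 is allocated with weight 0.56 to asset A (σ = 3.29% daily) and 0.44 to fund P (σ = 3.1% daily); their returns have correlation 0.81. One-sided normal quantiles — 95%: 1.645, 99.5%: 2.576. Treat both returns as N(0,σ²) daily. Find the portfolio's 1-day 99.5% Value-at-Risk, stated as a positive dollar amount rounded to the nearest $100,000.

$314,700,000

σ_p² = 0.56²·3.29² + 0.44²·3.1² + 2·0.81·0.56·0.44·3.29·3.1 = 9.3260 (%²).
σ_p = √9.3260 = 3.054%.
VaR = 2.576 × 3.054% = 7.867%; on $4,000,000,000 that is $314,680,000.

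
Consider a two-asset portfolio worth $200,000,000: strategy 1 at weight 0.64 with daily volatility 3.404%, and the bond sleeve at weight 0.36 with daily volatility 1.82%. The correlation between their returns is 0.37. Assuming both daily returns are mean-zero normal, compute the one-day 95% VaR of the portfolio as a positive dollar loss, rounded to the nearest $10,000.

σ_p² = 0.64²·3.404² + 0.36²·1.82² + 2·0.37·0.64·0.36·3.404·1.82 = 6.2317 (%²).
σ_p = √6.2317 = 2.496%.
At 95%, z = 1.645.
VaR = 1.645 × 2.496% = 4.106%; on $200,000,000 that is $8,212,000.

$8,210,000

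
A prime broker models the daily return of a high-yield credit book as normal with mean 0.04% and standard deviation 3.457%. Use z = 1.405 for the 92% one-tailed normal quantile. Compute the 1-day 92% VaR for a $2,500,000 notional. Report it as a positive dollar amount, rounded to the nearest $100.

VaR = −μ + z·σ = −(0.04%) + 1.405 × 3.457% = 4.817%.
On $2,500,000: 0.04817 × $2,500,000 = $120,425.

$120,400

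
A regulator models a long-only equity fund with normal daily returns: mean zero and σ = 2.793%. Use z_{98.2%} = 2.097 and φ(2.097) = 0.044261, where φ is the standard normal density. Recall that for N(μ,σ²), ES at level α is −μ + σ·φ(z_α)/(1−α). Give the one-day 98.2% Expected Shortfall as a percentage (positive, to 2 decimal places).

6.87%

Tail multiplier: φ(z)/(1−α) = 0.044261 / 0.018 = 2.459.
ES = 2.793% × 2.459 = 6.868%.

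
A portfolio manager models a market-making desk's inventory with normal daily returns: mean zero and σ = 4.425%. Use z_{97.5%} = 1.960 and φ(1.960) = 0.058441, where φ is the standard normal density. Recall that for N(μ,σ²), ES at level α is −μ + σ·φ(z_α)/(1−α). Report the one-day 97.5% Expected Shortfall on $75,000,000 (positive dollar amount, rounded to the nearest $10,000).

Tail multiplier: φ(z)/(1−α) = 0.058441 / 0.025 = 2.338.
ES = 4.425% × 2.338 = 10.346%.
On $75,000,000: 0.10346 × $75,000,000 = $7,759,500.

$7,760,000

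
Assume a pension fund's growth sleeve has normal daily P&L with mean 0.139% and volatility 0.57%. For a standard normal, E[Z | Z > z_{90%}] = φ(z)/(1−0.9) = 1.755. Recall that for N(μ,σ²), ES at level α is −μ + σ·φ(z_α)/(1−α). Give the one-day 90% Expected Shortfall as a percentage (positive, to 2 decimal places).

ES = −(0.139%) + 0.57% × 1.755 = 0.861%.

0.86%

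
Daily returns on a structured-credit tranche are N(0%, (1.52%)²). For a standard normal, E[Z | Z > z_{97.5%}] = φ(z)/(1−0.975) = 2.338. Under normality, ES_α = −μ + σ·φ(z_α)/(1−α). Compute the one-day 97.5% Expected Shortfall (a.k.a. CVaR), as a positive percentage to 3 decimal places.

ES = 1.52% × 2.338 = 3.554%.

3.554%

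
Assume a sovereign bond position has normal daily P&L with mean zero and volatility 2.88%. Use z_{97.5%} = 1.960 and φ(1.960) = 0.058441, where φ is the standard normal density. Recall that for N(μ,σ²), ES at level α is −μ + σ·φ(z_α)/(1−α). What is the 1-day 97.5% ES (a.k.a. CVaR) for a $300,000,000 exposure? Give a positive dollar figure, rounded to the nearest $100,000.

$20,200,000

Tail multiplier: φ(z)/(1−α) = 0.058441 / 0.025 = 2.338.
ES = 2.88% × 2.338 = 6.733%.
On $300,000,000: 0.06733 × $300,000,000 = $20,199,000.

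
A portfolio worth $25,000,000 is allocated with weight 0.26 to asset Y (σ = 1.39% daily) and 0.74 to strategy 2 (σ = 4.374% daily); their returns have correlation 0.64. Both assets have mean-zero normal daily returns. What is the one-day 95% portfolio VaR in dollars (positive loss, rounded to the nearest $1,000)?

$1,431,000

σ_p² = 0.26²·1.39² + 0.74²·4.374² + 2·0.64·0.26·0.74·1.39·4.374 = 12.1045 (%²).
σ_p = √12.1045 = 3.479%.
At 95%, z = 1.645.
VaR = 1.645 × 3.479% = 5.723%; on $25,000,000 that is $1,430,750.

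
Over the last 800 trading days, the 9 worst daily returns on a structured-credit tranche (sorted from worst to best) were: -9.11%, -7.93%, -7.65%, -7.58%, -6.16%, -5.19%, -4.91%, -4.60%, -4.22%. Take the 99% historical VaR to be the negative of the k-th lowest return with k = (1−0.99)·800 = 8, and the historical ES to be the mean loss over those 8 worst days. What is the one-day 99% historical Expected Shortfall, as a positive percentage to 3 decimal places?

6.641%

The 8 worst returns sum to -53.13%.
ES = −(-53.13%) / 8 = 6.64125% ≈ 6.641%.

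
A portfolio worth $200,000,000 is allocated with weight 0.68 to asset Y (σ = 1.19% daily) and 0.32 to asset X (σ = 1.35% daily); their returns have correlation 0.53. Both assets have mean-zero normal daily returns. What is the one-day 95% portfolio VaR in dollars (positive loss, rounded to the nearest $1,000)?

$3,622,000

σ_p² = 0.68²·1.19² + 0.32²·1.35² + 2·0.53·0.68·0.32·1.19·1.35 = 1.2120 (%²).
σ_p = √1.2120 = 1.101%.
At 95%, z = 1.645.
VaR = 1.645 × 1.101% = 1.811%; on $200,000,000 that is $3,622,000.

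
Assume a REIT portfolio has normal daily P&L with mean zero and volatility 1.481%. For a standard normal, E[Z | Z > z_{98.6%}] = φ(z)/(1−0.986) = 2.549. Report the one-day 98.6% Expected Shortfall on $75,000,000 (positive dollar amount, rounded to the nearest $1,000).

ES = 1.481% × 2.549 = 3.775%.
On $75,000,000: 0.03775 × $75,000,000 = $2,831,250.

$2,831,000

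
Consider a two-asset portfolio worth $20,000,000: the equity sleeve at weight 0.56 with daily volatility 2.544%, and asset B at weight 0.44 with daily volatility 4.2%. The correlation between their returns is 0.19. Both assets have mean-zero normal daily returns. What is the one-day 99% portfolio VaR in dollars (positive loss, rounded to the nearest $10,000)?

σ_p² = 0.56²·2.544² + 0.44²·4.2² + 2·0.19·0.56·0.44·2.544·4.2 = 6.4451 (%²).
σ_p = √6.4451 = 2.539%.
At 99%, z = 2.326.
VaR = 2.326 × 2.539% = 5.906%; on $20,000,000 that is $1,181,200.

$1,180,000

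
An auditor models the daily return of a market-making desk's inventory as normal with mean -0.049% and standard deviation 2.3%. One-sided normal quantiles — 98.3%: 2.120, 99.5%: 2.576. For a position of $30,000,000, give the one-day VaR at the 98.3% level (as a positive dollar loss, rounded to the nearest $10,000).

$1,480,000

VaR = −μ + z·σ = −(-0.049%) + 2.120 × 2.3% = 4.925%.
On $30,000,000: 0.04925 × $30,000,000 = $1,477,500.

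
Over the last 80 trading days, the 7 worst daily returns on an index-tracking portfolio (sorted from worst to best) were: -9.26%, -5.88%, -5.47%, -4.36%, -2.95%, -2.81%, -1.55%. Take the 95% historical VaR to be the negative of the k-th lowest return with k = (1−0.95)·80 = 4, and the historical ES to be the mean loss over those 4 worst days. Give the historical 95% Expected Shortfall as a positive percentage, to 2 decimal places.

The 4 worst returns sum to -24.97%.
ES = −(-24.97%) / 4 = 6.2425% ≈ 6.24%.

6.24%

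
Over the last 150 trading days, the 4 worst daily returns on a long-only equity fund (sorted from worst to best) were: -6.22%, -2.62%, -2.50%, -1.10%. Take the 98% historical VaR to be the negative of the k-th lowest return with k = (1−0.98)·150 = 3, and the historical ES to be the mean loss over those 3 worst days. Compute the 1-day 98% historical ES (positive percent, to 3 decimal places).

3.780%

The 3 worst returns sum to -11.34%.
ES = −(-11.34%) / 3 = 3.78% ≈ 3.780%.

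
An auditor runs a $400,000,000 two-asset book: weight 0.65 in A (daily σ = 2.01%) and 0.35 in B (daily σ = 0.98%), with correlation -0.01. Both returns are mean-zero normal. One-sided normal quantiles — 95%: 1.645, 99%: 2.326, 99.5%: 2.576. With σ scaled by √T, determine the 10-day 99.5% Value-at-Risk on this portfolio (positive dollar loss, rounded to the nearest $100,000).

$43,900,000

σ_p = √(0.65²·2.01² + 0.35²·0.98² + 2·-0.01·0.65·0.35·2.01·0.98) = 1.347%.
σ_{10d} = 1.347% × √10 = 4.260%.
VaR = 2.576 × 4.260% = 10.974%; on $400,000,000 that is $43,896,000.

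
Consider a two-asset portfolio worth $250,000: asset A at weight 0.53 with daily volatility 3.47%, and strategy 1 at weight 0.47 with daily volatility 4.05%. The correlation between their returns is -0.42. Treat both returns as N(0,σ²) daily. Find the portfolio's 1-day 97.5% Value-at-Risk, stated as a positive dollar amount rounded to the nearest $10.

σ_p² = 0.53²·3.47² + 0.47²·4.05² + 2·-0.42·0.53·0.47·3.47·4.05 = 4.0650 (%²).
σ_p = √4.0650 = 2.016%.
At 97.5%, z = 1.960.
VaR = 1.960 × 2.016% = 3.951%; on $250,000 that is $9,878.

$9,880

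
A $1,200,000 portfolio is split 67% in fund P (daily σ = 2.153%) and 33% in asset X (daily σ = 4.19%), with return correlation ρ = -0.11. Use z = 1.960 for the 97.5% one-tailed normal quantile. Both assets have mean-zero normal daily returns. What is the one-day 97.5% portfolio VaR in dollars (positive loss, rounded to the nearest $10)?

σ_p² = 0.67²·2.153² + 0.33²·4.19² + 2·-0.11·0.67·0.33·2.153·4.19 = 3.5539 (%²).
σ_p = √3.5539 = 1.885%.
VaR = 1.960 × 1.885% = 3.695%; on $1,200,000 that is $44,340.

$44,340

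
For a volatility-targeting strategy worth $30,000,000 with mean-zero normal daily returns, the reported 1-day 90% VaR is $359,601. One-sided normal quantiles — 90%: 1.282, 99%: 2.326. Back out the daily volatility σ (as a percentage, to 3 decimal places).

VaR as a fraction: $359,601 / $30,000,000 = 1.199%.
σ = VaR / z = 1.199% / 1.282 = 0.935%.

0.935%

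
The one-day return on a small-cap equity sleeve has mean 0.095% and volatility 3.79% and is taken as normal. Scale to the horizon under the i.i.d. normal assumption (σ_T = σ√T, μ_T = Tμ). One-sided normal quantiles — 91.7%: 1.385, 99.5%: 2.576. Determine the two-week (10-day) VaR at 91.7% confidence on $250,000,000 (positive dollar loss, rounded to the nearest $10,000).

σ_{10d} = 3.79% × √10 = 11.985%; μ_{10d} = 10 × 0.095% = 0.950%.
VaR = −(0.950%) + 1.385 × 11.985% = 15.649%.
On $250,000,000: 0.15649 × $250,000,000 = $39,122,500.

$39,120,000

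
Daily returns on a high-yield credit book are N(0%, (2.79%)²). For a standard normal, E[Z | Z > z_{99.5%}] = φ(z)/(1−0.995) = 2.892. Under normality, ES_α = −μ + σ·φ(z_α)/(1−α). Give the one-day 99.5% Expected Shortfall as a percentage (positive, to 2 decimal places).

ES = 2.79% × 2.892 = 8.069%.

8.07%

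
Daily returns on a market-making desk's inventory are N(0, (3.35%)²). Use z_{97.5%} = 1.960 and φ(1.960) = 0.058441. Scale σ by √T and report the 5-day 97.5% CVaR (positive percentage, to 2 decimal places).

σ_{5d} = 3.35% × √5 = 7.491%.
ES multiplier = φ(z)/(1−α) = 0.058441/0.025 = 2.338.
ES = 7.491% × 2.338 = 17.514%.

17.51%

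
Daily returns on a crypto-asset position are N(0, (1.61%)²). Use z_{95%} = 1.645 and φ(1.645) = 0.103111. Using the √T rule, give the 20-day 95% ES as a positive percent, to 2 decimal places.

14.85%

σ_{20d} = 1.61% × √20 = 7.200%.
ES multiplier = φ(z)/(1−α) = 0.103111/0.05 = 2.062.
ES = 7.200% × 2.062 = 14.846%.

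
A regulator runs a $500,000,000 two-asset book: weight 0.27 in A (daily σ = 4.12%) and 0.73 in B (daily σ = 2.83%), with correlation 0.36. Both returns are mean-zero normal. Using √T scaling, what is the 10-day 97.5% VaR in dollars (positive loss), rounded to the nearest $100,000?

σ_p = √(0.27²·4.12² + 0.73²·2.83² + 2·0.36·0.27·0.73·4.12·2.83) = 2.676%.
σ_{10d} = 2.676% × √10 = 8.462%.
z(97.5%) = 1.960.
VaR = 1.960 × 8.462% = 16.586%; on $500,000,000 that is $82,930,000.

$82,900,000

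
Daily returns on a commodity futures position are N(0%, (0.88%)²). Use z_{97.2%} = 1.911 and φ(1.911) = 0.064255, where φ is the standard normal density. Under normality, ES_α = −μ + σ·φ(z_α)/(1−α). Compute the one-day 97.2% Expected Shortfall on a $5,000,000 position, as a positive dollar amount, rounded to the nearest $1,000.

$101,000

Tail multiplier: φ(z)/(1−α) = 0.064255 / 0.028 = 2.295.
ES = 0.88% × 2.295 = 2.020%.
On $5,000,000: 0.02020 × $5,000,000 = $101,000.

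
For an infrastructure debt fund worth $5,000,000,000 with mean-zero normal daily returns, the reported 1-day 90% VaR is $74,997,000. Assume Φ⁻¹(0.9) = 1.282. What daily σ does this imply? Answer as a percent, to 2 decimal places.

VaR as a fraction: $74,997,000 / $5,000,000,000 = 1.500%.
σ = VaR / z = 1.500% / 1.282 = 1.170%.

1.17%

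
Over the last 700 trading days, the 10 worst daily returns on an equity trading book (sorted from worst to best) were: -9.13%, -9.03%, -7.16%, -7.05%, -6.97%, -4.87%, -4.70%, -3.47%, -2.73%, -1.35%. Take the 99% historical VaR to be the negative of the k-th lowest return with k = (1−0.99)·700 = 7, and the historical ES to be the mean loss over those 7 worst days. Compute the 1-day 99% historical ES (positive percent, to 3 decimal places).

6.987%

The 7 worst returns sum to -48.91%.
ES = −(-48.91%) / 7 = 6.9871…% ≈ 6.987%.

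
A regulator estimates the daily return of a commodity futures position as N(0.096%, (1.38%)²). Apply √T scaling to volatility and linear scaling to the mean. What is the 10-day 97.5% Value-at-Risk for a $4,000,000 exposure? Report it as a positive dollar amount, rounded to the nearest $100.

At 97.5%, z = 1.960.
σ_{10d} = 1.38% × √10 = 4.364%; μ_{10d} = 10 × 0.096% = 0.960%.
VaR = −(0.960%) + 1.960 × 4.364% = 7.593%.
On $4,000,000: 0.07593 × $4,000,000 = $303,720.

$303,700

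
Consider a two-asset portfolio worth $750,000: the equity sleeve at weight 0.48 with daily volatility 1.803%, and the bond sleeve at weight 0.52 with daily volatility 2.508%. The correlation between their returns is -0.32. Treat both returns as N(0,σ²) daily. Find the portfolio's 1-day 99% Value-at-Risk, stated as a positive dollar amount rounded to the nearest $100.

$22,900

σ_p² = 0.48²·1.803² + 0.52²·2.508² + 2·-0.32·0.48·0.52·1.803·2.508 = 1.7275 (%²).
σ_p = √1.7275 = 1.314%.
At 99%, z = 2.326.
VaR = 2.326 × 1.314% = 3.056%; on $750,000 that is $22,920.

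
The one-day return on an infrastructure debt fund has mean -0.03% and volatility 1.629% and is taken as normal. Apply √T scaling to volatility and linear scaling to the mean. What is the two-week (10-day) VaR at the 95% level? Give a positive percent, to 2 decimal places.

At 95%, z = 1.645.
σ_{10d} = 1.629% × √10 = 5.151%; μ_{10d} = 10 × -0.03% = -0.300%.
VaR = −(-0.300%) + 1.645 × 5.151% = 8.773%.

8.77%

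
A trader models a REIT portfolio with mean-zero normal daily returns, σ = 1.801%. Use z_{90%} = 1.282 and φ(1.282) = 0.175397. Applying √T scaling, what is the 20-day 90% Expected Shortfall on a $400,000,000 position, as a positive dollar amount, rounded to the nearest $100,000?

$56,500,000

σ_{20d} = 1.801% × √20 = 8.054%.
ES multiplier = φ(z)/(1−α) = 0.175397/0.1 = 1.754.
ES = 8.054% × 1.754 = 14.127%; on $400,000,000: $56,508,000.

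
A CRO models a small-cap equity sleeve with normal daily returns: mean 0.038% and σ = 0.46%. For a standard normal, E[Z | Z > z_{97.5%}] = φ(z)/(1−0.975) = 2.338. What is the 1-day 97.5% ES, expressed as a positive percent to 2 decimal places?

ES = −(0.038%) + 0.46% × 2.338 = 1.037%.

1.04%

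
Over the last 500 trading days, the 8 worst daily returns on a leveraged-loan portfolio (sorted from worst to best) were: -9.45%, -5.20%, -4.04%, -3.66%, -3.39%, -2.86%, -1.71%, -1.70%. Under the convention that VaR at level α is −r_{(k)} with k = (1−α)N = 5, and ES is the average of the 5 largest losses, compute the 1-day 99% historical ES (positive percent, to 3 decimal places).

5.148%

The 5 worst returns sum to -25.74%.
ES = −(-25.74%) / 5 = 5.148%.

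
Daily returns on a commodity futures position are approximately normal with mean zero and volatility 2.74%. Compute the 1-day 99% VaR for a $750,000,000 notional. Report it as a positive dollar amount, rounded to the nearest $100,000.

At 99% one-sided, z = 2.326.
VaR = z·σ = 2.326 × 2.74% = 6.373%.
On $750,000,000: 0.06373 × $750,000,000 = $47,797,500.

$47,800,000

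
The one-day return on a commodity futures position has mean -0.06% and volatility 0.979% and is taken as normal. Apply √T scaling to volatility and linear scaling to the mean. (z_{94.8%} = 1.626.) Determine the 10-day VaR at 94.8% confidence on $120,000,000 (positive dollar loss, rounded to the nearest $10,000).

σ_{10d} = 0.979% × √10 = 3.096%; μ_{10d} = 10 × -0.06% = -0.600%.
VaR = −(-0.600%) + 1.626 × 3.096% = 5.634%.
On $120,000,000: 0.05634 × $120,000,000 = $6,760,800.

$6,760,000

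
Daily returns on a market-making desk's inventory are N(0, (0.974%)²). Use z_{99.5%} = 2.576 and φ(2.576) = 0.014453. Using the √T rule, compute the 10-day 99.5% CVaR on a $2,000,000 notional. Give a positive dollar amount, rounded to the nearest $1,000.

$178,000

σ_{10d} = 0.974% × √10 = 3.080%.
ES multiplier = φ(z)/(1−α) = 0.014453/0.005 = 2.891.
ES = 3.080% × 2.891 = 8.904%; on $2,000,000: $178,080.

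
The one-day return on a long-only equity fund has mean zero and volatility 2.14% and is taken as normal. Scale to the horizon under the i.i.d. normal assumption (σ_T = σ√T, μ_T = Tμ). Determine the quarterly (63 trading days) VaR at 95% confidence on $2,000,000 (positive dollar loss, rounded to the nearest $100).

$558,800

At 95%, z = 1.645.
σ_{63d} = 2.14% × √63 = 16.986%.
VaR = 1.645 × 16.986% = 27.942%.
On $2,000,000: 0.27942 × $2,000,000 = $558,840.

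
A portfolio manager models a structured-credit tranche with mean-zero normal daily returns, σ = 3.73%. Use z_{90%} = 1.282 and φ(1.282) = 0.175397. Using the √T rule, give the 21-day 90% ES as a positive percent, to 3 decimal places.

29.981%

σ_{21d} = 3.73% × √21 = 17.093%.
ES multiplier = φ(z)/(1−α) = 0.175397/0.1 = 1.754.
ES = 17.093% × 1.754 = 29.981%.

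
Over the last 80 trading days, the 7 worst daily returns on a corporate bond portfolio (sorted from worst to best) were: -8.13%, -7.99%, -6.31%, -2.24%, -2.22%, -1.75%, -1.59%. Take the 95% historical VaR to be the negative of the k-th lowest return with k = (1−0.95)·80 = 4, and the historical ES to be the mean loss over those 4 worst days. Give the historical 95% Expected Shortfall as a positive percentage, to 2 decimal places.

The 4 worst returns sum to -24.67%.
ES = −(-24.67%) / 4 = 6.1675% ≈ 6.17%.

6.17%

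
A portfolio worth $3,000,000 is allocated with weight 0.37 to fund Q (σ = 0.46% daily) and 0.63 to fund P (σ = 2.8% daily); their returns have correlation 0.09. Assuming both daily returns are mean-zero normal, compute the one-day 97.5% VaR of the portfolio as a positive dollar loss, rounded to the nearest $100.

$105,100

σ_p² = 0.37²·0.46² + 0.63²·2.8² + 2·0.09·0.37·0.63·0.46·2.8 = 3.1947 (%²).
σ_p = √3.1947 = 1.787%.
At 97.5%, z = 1.960.
VaR = 1.960 × 1.787% = 3.503%; on $3,000,000 that is $105,090.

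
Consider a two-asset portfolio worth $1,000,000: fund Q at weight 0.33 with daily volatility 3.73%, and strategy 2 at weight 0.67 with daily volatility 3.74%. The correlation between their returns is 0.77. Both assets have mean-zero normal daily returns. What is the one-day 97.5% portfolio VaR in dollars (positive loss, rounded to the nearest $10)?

σ_p² = 0.33²·3.73² + 0.67²·3.74² + 2·0.77·0.33·0.67·3.73·3.74 = 12.5441 (%²).
σ_p = √12.5441 = 3.542%.
At 97.5%, z = 1.960.
VaR = 1.960 × 3.542% = 6.942%; on $1,000,000 that is $69,420.

$69,420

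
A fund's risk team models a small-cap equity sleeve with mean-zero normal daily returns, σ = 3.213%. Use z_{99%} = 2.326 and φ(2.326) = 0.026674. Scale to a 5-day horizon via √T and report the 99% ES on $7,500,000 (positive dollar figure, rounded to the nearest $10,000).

$1,440,000

σ_{5d} = 3.213% × √5 = 7.184%.
ES multiplier = φ(z)/(1−α) = 0.026674/0.01 = 2.667.
ES = 7.184% × 2.667 = 19.160%; on $7,500,000: $1,437,000.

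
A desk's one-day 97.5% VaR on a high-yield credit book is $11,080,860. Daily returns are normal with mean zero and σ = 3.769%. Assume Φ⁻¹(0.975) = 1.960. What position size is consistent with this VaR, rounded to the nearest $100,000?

$150,000,000

VaR as a fraction of value: z·σ = 1.960 × 3.769% = 7.38724%.
Position = $11,080,860 / 0.0738724 = $150,000,000.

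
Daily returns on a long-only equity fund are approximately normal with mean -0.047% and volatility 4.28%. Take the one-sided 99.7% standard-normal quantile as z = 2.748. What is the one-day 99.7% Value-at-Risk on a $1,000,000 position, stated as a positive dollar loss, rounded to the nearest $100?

$118,100

VaR = −μ + z·σ = −(-0.047%) + 2.748 × 4.28% = 11.808%.
On $1,000,000: 0.11808 × $1,000,000 = $118,080.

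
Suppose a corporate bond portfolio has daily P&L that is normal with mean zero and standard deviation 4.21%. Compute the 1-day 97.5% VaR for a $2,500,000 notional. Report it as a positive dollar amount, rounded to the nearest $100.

At 97.5% one-sided, z = 1.960.
VaR = z·σ = 1.960 × 4.21% = 8.252%.
On $2,500,000: 0.08252 × $2,500,000 = $206,300.

$206,300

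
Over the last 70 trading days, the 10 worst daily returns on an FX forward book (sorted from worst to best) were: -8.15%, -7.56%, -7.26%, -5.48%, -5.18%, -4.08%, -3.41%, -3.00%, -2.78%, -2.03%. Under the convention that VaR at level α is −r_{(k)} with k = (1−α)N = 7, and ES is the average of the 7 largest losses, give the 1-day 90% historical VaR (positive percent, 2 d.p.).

3.41%

k = 7; the 7th lowest return is -3.41%, so VaR = 3.41%.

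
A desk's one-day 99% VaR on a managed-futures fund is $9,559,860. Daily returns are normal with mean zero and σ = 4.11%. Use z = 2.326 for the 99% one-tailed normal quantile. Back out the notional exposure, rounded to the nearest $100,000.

$100,000,000

VaR as a fraction of value: z·σ = 2.326 × 4.11% = 9.55986%.
Position = $9,559,860 / 0.0955986 = $100,000,000.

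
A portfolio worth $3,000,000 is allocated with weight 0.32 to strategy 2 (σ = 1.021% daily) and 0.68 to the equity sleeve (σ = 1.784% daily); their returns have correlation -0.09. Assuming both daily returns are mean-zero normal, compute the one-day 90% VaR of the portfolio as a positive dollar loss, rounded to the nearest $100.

$47,200

σ_p² = 0.32²·1.021² + 0.68²·1.784² + 2·-0.09·0.32·0.68·1.021·1.784 = 1.5071 (%²).
σ_p = √1.5071 = 1.228%.
At 90%, z = 1.282.
VaR = 1.282 × 1.228% = 1.574%; on $3,000,000 that is $47,220.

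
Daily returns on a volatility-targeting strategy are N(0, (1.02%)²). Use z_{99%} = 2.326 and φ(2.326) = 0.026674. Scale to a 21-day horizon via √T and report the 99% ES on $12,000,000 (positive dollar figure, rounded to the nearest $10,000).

$1,500,000

σ_{21d} = 1.02% × √21 = 4.674%.
ES multiplier = φ(z)/(1−α) = 0.026674/0.01 = 2.667.
ES = 4.674% × 2.667 = 12.466%; on $12,000,000: $1,495,920.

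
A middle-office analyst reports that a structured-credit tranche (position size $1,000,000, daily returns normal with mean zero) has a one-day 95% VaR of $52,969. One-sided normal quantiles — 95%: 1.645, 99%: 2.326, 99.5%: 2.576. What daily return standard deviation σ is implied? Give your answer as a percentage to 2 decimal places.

VaR as a fraction: $52,969 / $1,000,000 = 5.297%.
σ = VaR / z = 5.297% / 1.645 = 3.220%.

3.22%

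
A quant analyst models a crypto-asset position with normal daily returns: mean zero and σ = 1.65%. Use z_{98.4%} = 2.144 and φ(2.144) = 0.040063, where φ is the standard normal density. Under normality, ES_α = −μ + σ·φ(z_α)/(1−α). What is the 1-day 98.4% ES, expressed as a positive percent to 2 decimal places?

Tail multiplier: φ(z)/(1−α) = 0.040063 / 0.016 = 2.504.
ES = 1.65% × 2.504 = 4.132%.

4.13%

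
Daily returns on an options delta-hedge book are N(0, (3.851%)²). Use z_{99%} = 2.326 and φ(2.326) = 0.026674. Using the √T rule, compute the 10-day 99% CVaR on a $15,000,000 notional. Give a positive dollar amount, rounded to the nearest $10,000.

$4,870,000

σ_{10d} = 3.851% × √10 = 12.178%.
ES multiplier = φ(z)/(1−α) = 0.026674/0.01 = 2.667.
ES = 12.178% × 2.667 = 32.479%; on $15,000,000: $4,871,850.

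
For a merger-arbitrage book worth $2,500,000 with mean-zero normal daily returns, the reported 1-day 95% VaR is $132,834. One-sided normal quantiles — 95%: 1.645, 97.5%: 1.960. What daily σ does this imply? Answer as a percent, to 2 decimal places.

VaR as a fraction: $132,834 / $2,500,000 = 5.313%.
σ = VaR / z = 5.313% / 1.645 = 3.230%.

3.23%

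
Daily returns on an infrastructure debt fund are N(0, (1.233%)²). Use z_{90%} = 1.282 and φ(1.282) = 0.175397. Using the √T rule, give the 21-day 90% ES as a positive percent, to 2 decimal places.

9.91%

σ_{21d} = 1.233% × √21 = 5.650%.
ES multiplier = φ(z)/(1−α) = 0.175397/0.1 = 1.754.
ES = 5.650% × 1.754 = 9.910%.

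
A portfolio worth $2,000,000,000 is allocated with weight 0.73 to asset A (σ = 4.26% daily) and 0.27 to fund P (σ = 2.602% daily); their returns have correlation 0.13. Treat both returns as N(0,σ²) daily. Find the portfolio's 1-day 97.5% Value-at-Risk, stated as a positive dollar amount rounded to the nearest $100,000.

σ_p² = 0.73²·4.26² + 0.27²·2.602² + 2·0.13·0.73·0.27·4.26·2.602 = 10.7325 (%²).
σ_p = √10.7325 = 3.276%.
At 97.5%, z = 1.960.
VaR = 1.960 × 3.276% = 6.421%; on $2,000,000,000 that is $128,420,000.

$128,400,000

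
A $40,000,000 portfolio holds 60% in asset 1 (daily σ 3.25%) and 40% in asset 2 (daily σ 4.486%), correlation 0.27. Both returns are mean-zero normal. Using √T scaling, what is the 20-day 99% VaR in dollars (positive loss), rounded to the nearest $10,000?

$12,420,000

σ_p = √(0.6²·3.25² + 0.4²·4.486² + 2·0.27·0.6·0.4·3.25·4.486) = 2.985%.
σ_{20d} = 2.985% × √20 = 13.349%.
z(99%) = 2.326.
VaR = 2.326 × 13.349% = 31.050%; on $40,000,000 that is $12,420,000.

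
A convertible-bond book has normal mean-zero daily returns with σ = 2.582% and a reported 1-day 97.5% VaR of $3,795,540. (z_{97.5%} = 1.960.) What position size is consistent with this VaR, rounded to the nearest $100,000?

$75,000,000

VaR as a fraction of value: z·σ = 1.960 × 2.582% = 5.06072%.
Position = $3,795,540 / 0.0506072 = $75,000,000.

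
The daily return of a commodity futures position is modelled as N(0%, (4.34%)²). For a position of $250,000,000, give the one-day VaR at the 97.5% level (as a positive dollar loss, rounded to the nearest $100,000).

At 97.5% one-sided, z = 1.960.
VaR = z·σ = 1.960 × 4.34% = 8.506%.
On $250,000,000: 0.08506 × $250,000,000 = $21,265,000.

$21,300,000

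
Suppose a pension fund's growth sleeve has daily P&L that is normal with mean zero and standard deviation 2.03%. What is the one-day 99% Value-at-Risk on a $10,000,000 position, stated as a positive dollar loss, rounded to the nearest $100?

$472,200

At 99% one-sided, z = 2.326.
VaR = z·σ = 2.326 × 2.03% = 4.722%.
On $10,000,000: 0.04722 × $10,000,000 = $472,200.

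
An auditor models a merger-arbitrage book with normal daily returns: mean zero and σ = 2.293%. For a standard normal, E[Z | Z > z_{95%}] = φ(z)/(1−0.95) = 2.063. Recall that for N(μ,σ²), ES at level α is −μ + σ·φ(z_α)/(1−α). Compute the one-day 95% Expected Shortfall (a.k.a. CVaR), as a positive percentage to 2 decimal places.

4.73%

ES = 2.293% × 2.063 = 4.730%.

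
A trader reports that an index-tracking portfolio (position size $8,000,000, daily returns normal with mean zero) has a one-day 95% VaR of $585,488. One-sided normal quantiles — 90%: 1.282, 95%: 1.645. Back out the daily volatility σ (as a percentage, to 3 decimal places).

4.449%

VaR as a fraction: $585,488 / $8,000,000 = 7.319%.
σ = VaR / z = 7.319% / 1.645 = 4.449%.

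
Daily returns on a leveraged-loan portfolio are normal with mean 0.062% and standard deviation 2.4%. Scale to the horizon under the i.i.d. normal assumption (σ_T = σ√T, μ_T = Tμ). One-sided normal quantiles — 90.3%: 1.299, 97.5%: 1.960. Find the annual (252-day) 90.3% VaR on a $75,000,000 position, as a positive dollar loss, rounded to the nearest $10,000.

$25,400,000

σ_{252d} = 2.4% × √252 = 38.099%; μ_{252d} = 252 × 0.062% = 15.624%.
VaR = −(15.624%) + 1.299 × 38.099% = 33.867%.
On $75,000,000: 0.33867 × $75,000,000 = $25,400,250.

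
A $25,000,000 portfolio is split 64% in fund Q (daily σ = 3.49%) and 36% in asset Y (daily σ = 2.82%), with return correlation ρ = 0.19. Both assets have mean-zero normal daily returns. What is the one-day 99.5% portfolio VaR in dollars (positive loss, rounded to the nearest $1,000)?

$1,689,000

σ_p² = 0.64²·3.49² + 0.36²·2.82² + 2·0.19·0.64·0.36·3.49·2.82 = 6.8813 (%²).
σ_p = √6.8813 = 2.623%.
At 99.5%, z = 2.576.
VaR = 2.576 × 2.623% = 6.757%; on $25,000,000 that is $1,689,250.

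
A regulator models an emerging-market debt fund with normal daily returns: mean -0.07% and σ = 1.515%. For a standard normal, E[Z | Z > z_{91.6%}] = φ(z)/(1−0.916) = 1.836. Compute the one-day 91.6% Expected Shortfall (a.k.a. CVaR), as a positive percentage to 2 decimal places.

2.85%

ES = −(-0.07%) + 1.515% × 1.836 = 2.852%.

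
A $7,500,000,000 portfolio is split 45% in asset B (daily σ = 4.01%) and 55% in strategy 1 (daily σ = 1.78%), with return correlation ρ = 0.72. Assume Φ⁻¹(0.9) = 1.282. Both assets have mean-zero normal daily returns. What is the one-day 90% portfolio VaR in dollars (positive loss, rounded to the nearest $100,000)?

$250,000,000

σ_p² = 0.45²·4.01² + 0.55²·1.78² + 2·0.72·0.45·0.55·4.01·1.78 = 6.7586 (%²).
σ_p = √6.7586 = 2.600%.
VaR = 1.282 × 2.600% = 3.333%; on $7,500,000,000 that is $249,975,000.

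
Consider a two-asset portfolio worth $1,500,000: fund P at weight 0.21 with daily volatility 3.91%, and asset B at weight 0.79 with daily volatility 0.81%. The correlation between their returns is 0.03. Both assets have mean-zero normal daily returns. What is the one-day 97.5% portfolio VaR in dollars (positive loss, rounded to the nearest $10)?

σ_p² = 0.21²·3.91² + 0.79²·0.81² + 2·0.03·0.21·0.79·3.91·0.81 = 1.1152 (%²).
σ_p = √1.1152 = 1.056%.
At 97.5%, z = 1.960.
VaR = 1.960 × 1.056% = 2.070%; on $1,500,000 that is $31,050.

$31,050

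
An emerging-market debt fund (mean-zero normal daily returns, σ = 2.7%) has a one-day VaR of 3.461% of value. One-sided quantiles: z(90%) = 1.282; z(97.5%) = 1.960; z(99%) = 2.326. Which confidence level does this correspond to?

Implied z = VaR/σ = 3.461 / 2.7 = 1.282.
This matches z(90%) = 1.282.

90%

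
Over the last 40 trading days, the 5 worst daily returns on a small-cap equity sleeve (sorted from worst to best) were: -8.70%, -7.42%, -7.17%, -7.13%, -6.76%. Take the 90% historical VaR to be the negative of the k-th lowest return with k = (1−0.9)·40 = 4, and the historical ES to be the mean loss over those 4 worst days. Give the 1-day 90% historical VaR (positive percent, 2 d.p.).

7.13%

k = 4; the 4th lowest return is -7.13%, so VaR = 7.13%.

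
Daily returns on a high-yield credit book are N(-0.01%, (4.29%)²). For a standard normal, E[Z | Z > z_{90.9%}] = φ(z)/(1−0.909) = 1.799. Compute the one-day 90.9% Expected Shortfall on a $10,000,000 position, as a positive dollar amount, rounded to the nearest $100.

ES = −(-0.01%) + 4.29% × 1.799 = 7.728%.
On $10,000,000: 0.07728 × $10,000,000 = $772,800.

$772,800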